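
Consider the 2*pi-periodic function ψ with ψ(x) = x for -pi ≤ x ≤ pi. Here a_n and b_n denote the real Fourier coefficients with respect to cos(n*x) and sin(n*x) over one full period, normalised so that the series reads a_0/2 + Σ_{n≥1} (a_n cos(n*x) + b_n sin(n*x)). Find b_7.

2/7

b_7 = 1/pi ∫_{-pi}^{pi} ψ(x) sin(7*x) dx.
ψ is odd and sin(7*x) is odd, so the integrand is even and b_7 = 2/pi ∫_0^{pi} ψ(x) sin(7*x) dx.
Integrating by parts (boundary term plus one more integral), an antiderivative of (x) sin(7*x) is -x*cos(7*x)/7 + sin(7*x)/49; evaluating from 0 to pi: ∫_{0}^{pi} (x) sin(7*x) dx = (pi/7) - (0) = pi/7.
Hence b_7 = (2/pi)·(pi/7) = 2/7.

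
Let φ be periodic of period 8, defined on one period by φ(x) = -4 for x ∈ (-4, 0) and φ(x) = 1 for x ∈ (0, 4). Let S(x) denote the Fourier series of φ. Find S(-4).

At x = -4 the one-sided limits are φ(-4^-) = 1 and φ(-4^+) = -4.
By Dirichlet's theorem the series converges to their average, [(1) + (-4)]/2 = -3/2.

-3/2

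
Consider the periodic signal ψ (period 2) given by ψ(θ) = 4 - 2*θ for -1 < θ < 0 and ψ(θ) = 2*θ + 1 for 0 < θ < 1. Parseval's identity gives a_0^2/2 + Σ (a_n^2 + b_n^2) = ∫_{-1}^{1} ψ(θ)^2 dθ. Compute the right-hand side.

∫_{-1}^{1} ψ(θ)^2 dθ = 89/3.

89/3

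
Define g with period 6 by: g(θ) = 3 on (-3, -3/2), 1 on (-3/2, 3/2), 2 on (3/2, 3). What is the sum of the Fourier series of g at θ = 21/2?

2

θ = 21/2 differs from θ = -3/2 by 2 full period(s), and the series is 6-periodic.
At θ = -3/2 the one-sided limits are g(-3/2^-) = 3 and g(-3/2^+) = 1.
By Dirichlet's theorem the series converges to their average, [(3) + (1)]/2 = 2.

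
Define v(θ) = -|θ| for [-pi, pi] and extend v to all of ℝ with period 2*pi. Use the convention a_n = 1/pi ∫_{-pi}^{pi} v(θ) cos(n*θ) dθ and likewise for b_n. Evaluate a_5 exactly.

a_5 = 1/pi ∫_{-pi}^{pi} v(θ) cos(5*θ) dθ.
v is even and cos(5*θ) is even, so the integrand is even and a_5 = 2/pi ∫_0^{pi} v(θ) cos(5*θ) dθ.
Integrating by parts (boundary term plus one more integral), an antiderivative of (-θ) cos(5*θ) is -θ*sin(5*θ)/5 - cos(5*θ)/25; evaluating from 0 to pi: ∫_{0}^{pi} (-θ) cos(5*θ) dθ = (1/25) - (-1/25) = 2/25.
Hence a_5 = (2/pi)·(2/25) = 4/(25*pi).

4/(25*pi)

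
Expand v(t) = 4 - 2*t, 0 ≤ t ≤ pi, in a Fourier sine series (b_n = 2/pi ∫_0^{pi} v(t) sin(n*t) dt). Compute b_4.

1

b_4 = 2/pi ∫_0^{pi} (4 - 2*t) sin(4*t) dt.
Integrating by parts (boundary term plus one more integral), an antiderivative of (4 - 2*t) sin(4*t) is t*cos(4*t)/2 - sin(4*t)/8 - cos(4*t); evaluating from 0 to pi: ∫_{0}^{pi} (4 - 2*t) sin(4*t) dt = (-1 + pi/2) - (-1) = pi/2.
Hence b_4 = (2/pi)·(pi/2) = 1.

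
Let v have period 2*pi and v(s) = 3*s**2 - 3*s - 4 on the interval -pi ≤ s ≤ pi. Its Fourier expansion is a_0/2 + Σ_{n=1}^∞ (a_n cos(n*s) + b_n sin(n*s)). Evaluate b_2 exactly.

3

b_2 = 1/pi ∫_{-pi}^{pi} v(s) sin(2*s) ds.
Integrating by parts twice (tabular method), an antiderivative of (3*s**2 - 3*s - 4) sin(2*s) is -3*s**2*cos(2*s)/2 + 3*s*sin(2*s)/2 + 3*s*cos(2*s)/2 - 3*sin(2*s)/4 + 11*cos(2*s)/4; evaluating from -pi to pi: ∫_{-pi}^{pi} (3*s**2 - 3*s - 4) sin(2*s) ds = (-3*pi**2/2 + 11/4 + 3*pi/2) - (-3*pi**2/2 - 3*pi/2 + 11/4) = 3*pi.
Hence b_2 = (1/pi)·(3*pi) = 3.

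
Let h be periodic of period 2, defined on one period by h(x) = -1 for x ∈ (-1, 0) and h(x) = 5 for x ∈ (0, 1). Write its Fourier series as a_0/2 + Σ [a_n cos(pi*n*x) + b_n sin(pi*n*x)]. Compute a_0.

a_0 = ∫_{-1}^{1} h(x) dx = 4.

4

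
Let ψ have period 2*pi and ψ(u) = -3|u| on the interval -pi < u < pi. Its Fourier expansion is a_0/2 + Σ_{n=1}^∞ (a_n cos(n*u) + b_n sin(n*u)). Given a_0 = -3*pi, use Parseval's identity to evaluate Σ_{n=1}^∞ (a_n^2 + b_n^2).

3*pi**2/2

Parseval: a_0^2/2 + Σ_{n≥1} (a_n^2+b_n^2) = 1/pi ∫_{-pi}^{pi} ψ(u)^2 du = 6*pi**2.
Subtract a_0^2/2 = 9*pi**2/2: Σ (a_n^2+b_n^2) = 3*pi**2/2.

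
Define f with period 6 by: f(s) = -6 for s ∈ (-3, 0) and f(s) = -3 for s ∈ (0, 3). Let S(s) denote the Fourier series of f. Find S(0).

At s = 0 the one-sided limits are f(0^-) = -6 and f(0^+) = -3.
By Dirichlet's theorem the series converges to their average, [(-6) + (-3)]/2 = -9/2.

-9/2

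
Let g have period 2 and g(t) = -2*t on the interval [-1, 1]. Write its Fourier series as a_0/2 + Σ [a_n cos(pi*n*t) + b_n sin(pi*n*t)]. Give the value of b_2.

2/pi

b_2 = ∫_{-1}^{1} g(t) sin(2*pi*t) dt.
g is odd and sin(2*pi*t) is odd, so the integrand is even and b_2 = 2 ∫_0^{1} g(t) sin(2*pi*t) dt.
Integrating by parts (boundary term plus one more integral), an antiderivative of (-2*t) sin(2*pi*t) is t*cos(2*pi*t)/pi - sin(2*pi*t)/(2*pi**2); evaluating from 0 to 1: ∫_{0}^{1} (-2*t) sin(2*pi*t) dt = (1/pi) - (0) = 1/pi.
Hence b_2 = 2·(1/pi) = 2/pi.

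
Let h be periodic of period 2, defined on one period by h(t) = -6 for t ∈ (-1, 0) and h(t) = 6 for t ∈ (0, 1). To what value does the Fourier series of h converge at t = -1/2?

-6

h is continuous at t = -1/2 with value -6, so the series converges to -6 there.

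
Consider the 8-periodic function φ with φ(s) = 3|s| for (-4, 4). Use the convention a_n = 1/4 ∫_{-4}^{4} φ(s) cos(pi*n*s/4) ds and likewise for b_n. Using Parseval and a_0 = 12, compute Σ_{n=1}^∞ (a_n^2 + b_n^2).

24

Parseval: a_0^2/2 + Σ_{n≥1} (a_n^2+b_n^2) = 1/4 ∫_{-4}^{4} φ(s)^2 ds = 96.
Subtract a_0^2/2 = 72: Σ (a_n^2+b_n^2) = 24.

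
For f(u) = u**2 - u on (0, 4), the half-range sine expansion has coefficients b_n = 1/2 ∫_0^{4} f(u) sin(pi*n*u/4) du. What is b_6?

b_6 = 1/2 ∫_0^{4} (u**2 - u) sin(3*pi*u/2) du.
Integrating by parts twice (tabular method), an antiderivative of (u**2 - u) sin(3*pi*u/2) is -2*u**2*cos(3*pi*u/2)/(3*pi) + 8*u*sin(3*pi*u/2)/(9*pi**2) + 2*u*cos(3*pi*u/2)/(3*pi) - 4*sin(3*pi*u/2)/(9*pi**2) + 16*cos(3*pi*u/2)/(27*pi**3); evaluating from 0 to 4: ∫_{0}^{4} (u**2 - u) sin(3*pi*u/2) du = (-8/pi + 16/(27*pi**3)) - (16/(27*pi**3)) = -8/pi.
Hence b_6 = (1/2)·(-8/pi) = -4/pi.

-4/pi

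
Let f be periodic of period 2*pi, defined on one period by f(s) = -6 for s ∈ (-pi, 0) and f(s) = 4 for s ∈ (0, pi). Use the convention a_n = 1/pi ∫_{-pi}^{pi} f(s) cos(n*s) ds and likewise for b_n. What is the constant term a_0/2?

a_0 = 1/pi ∫_{-pi}^{pi} f(s) ds = 1/pi · (-2*pi) = -2.
So the constant term a_0/2 = -1.

-1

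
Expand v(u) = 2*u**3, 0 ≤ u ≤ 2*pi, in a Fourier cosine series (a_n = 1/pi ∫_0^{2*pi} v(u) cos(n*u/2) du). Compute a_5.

a_5 = 1/pi ∫_0^{2*pi} (2*u**3) cos(5*u/2) du.
Integrating by parts three times (tabular method), an antiderivative of (2*u**3) cos(5*u/2) is 4*u**3*sin(5*u/2)/5 + 24*u**2*cos(5*u/2)/25 - 96*u*sin(5*u/2)/125 - 192*cos(5*u/2)/625; evaluating from 0 to 2*pi: ∫_{0}^{2*pi} (2*u**3) cos(5*u/2) du = (192/625 - 96*pi**2/25) - (-192/625) = 384/625 - 96*pi**2/25.
Hence a_5 = (1/pi)·(384/625 - 96*pi**2/25) = 96*(4 - 25*pi**2)/(625*pi).

96*(4 - 25*pi**2)/(625*pi)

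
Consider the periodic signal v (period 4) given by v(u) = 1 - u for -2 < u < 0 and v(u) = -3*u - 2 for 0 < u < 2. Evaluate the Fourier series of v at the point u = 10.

u = 10 differs from u = 2 by 2 full period(s), and the series is 4-periodic.
At u = 2 the one-sided limits are v(2^-) = -8 and v(2^+) = 3.
By Dirichlet's theorem the series converges to their average, [(-8) + (3)]/2 = -5/2.

-5/2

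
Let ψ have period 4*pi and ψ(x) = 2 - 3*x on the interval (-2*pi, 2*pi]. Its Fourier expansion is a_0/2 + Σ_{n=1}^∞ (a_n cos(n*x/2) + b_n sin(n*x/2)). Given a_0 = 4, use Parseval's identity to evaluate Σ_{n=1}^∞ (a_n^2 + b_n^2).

24*pi**2

Parseval: a_0^2/2 + Σ_{n≥1} (a_n^2+b_n^2) = (1/(2*pi)) ∫_{-2*pi}^{2*pi} ψ(x)^2 dx = 8 + 24*pi**2.
Subtract a_0^2/2 = 8: Σ (a_n^2+b_n^2) = 24*pi**2.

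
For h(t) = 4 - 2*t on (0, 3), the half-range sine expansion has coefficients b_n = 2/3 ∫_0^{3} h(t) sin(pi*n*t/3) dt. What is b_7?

b_7 = 2/3 ∫_0^{3} (4 - 2*t) sin(7*pi*t/3) dt.
Integrating by parts (boundary term plus one more integral), an antiderivative of (4 - 2*t) sin(7*pi*t/3) is 6*t*cos(7*pi*t/3)/(7*pi) - 18*sin(7*pi*t/3)/(49*pi**2) - 12*cos(7*pi*t/3)/(7*pi); evaluating from 0 to 3: ∫_{0}^{3} (4 - 2*t) sin(7*pi*t/3) dt = (-6/(7*pi)) - (-12/(7*pi)) = 6/(7*pi).
Hence b_7 = (2/3)·(6/(7*pi)) = 4/(7*pi).

4/(7*pi)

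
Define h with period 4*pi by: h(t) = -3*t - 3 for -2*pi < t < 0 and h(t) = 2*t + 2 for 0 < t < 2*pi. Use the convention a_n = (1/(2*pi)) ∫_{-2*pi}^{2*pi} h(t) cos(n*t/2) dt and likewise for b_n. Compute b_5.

-2/5 + 2/pi

b_5 = (1/(2*pi)) ∫_{-2*pi}^{2*pi} h(t) sin(5*t/2) dt.
Split the integral at the breakpoints.
Integrating by parts (boundary term plus one more integral), an antiderivative of (-3*t - 3) sin(5*t/2) is 6*t*cos(5*t/2)/5 - 12*sin(5*t/2)/25 + 6*cos(5*t/2)/5; evaluating from -2*pi to 0: ∫_{-2*pi}^{0} (-3*t - 3) sin(5*t/2) dt = (6/5) - (-6/5 + 12*pi/5) = 12/5 - 12*pi/5.
Integrating by parts (boundary term plus one more integral), an antiderivative of (2*t + 2) sin(5*t/2) is -4*t*cos(5*t/2)/5 + 8*sin(5*t/2)/25 - 4*cos(5*t/2)/5; evaluating from 0 to 2*pi: ∫_{0}^{2*pi} (2*t + 2) sin(5*t/2) dt = (4/5 + 8*pi/5) - (-4/5) = 8/5 + 8*pi/5.
Summing the pieces and multiplying by (1/(2*pi)) gives b_5 = -2/5 + 2/pi.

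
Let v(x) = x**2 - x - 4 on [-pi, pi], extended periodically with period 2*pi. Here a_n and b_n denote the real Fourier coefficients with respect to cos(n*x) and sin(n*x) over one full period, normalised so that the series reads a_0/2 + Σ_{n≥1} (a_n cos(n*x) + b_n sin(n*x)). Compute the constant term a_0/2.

-4 + pi**2/3

a_0 = 1/pi ∫_{-pi}^{pi} v(x) dx = 1/pi · (2*pi*(-12 + pi**2)/3) = -8 + 2*pi**2/3.
So the constant term a_0/2 = -4 + pi**2/3.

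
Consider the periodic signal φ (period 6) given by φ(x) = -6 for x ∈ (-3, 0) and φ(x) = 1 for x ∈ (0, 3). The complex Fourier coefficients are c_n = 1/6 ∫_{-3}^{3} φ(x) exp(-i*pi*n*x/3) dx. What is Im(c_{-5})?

7/(5*pi)

Since φ is real-valued, Im(c_{-5}) = -1/6 ∫_{-3}^{3} φ(x) sin(-5*pi*x/3) dx = b_{5}/2.
Split the integral at the breakpoints.
Directly, an antiderivative of (-6) sin(-5*pi*x/3) is -18*cos(5*pi*x/3)/(5*pi); evaluating from -3 to 0: ∫_{-3}^{0} (-6) sin(-5*pi*x/3) dx = (-18/(5*pi)) - (18/(5*pi)) = -36/(5*pi).
Directly, an antiderivative of (1) sin(-5*pi*x/3) is 3*cos(5*pi*x/3)/(5*pi); evaluating from 0 to 3: ∫_{0}^{3} (1) sin(-5*pi*x/3) dx = (-3/(5*pi)) - (3/(5*pi)) = -6/(5*pi).
So ∫_{-3}^{3} φ(x) sin(-5*pi*x/3) dx = -42/(5*pi).
Hence Im(c_{-5}) = (-1/6)·(-42/(5*pi)) = 7/(5*pi).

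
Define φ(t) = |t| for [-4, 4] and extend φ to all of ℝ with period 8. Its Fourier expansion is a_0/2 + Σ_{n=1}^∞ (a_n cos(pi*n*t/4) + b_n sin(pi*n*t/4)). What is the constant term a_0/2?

2

a_0 = 1/4 ∫_{-4}^{4} φ(t) dt = 1/4 · (16) = 4.
So the constant term a_0/2 = 2.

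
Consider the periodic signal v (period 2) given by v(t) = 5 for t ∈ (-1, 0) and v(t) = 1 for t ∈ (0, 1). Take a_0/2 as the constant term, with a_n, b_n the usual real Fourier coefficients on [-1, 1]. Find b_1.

-8/pi

b_1 = ∫_{-1}^{1} v(t) sin(pi*t) dt.
Split the integral at the breakpoints.
Directly, an antiderivative of (5) sin(pi*t) is -5*cos(pi*t)/pi; evaluating from -1 to 0: ∫_{-1}^{0} (5) sin(pi*t) dt = (-5/pi) - (5/pi) = -10/pi.
Directly, an antiderivative of (1) sin(pi*t) is -cos(pi*t)/pi; evaluating from 0 to 1: ∫_{0}^{1} (1) sin(pi*t) dt = (1/pi) - (-1/pi) = 2/pi.
Summing the pieces gives b_1 = -8/pi.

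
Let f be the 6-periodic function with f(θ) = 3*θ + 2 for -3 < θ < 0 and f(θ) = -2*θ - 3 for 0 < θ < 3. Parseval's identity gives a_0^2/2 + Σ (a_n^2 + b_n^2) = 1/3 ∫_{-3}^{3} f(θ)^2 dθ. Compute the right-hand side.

52

1/3 ∫_{-3}^{3} f(θ)^2 dθ = 1/3 · (156) = 52.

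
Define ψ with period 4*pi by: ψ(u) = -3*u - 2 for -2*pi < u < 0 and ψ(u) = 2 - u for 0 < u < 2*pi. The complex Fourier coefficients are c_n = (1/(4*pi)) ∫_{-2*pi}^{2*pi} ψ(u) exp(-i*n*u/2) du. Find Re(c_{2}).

0

Since ψ is real-valued, Re(c_{2}) = (1/(4*pi)) ∫_{-2*pi}^{2*pi} ψ(u) cos(u) du = a_{2}/2.
Split the integral at the breakpoints.
Integrating by parts (boundary term plus one more integral), an antiderivative of (-3*u - 2) cos(u) is -3*u*sin(u) - 2*sin(u) - 3*cos(u); evaluating from -2*pi to 0: ∫_{-2*pi}^{0} (-3*u - 2) cos(u) du = (-3) - (-3) = 0.
Integrating by parts (boundary term plus one more integral), an antiderivative of (2 - u) cos(u) is -u*sin(u) + 2*sin(u) - cos(u); evaluating from 0 to 2*pi: ∫_{0}^{2*pi} (2 - u) cos(u) du = (-1) - (-1) = 0.
So ∫_{-2*pi}^{2*pi} ψ(u) cos(u) du = 0.
Hence Re(c_{2}) = (1/(4*pi))·(0) = 0.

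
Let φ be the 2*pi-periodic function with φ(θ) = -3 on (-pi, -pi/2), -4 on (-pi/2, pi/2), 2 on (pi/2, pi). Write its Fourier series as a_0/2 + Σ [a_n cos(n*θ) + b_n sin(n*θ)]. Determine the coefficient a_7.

1/pi

a_7 = 1/pi ∫_{-pi}^{pi} φ(θ) cos(7*θ) dθ.
Split the integral at the breakpoints.
Directly, an antiderivative of (-3) cos(7*θ) is -3*sin(7*θ)/7; evaluating from -pi to -pi/2: ∫_{-pi}^{-pi/2} (-3) cos(7*θ) dθ = (-3/7) - (0) = -3/7.
Directly, an antiderivative of (-4) cos(7*θ) is -4*sin(7*θ)/7; evaluating from -pi/2 to pi/2: ∫_{-pi/2}^{pi/2} (-4) cos(7*θ) dθ = (4/7) - (-4/7) = 8/7.
Directly, an antiderivative of (2) cos(7*θ) is 2*sin(7*θ)/7; evaluating from pi/2 to pi: ∫_{pi/2}^{pi} (2) cos(7*θ) dθ = (0) - (-2/7) = 2/7.
Summing the pieces and multiplying by (1/pi) gives a_7 = 1/pi.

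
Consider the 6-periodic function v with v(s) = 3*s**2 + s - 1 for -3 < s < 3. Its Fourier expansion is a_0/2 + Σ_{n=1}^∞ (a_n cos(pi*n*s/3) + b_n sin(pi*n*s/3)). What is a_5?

a_5 = 1/3 ∫_{-3}^{3} v(s) cos(5*pi*s/3) ds.
Integrating by parts twice (tabular method), an antiderivative of (3*s**2 + s - 1) cos(5*pi*s/3) is 9*s**2*sin(5*pi*s/3)/(5*pi) + 3*s*sin(5*pi*s/3)/(5*pi) + 54*s*cos(5*pi*s/3)/(25*pi**2) - 3*sin(5*pi*s/3)/(5*pi) - 162*sin(5*pi*s/3)/(125*pi**3) + 9*cos(5*pi*s/3)/(25*pi**2); evaluating from -3 to 3: ∫_{-3}^{3} (3*s**2 + s - 1) cos(5*pi*s/3) ds = (-171/(25*pi**2)) - (153/(25*pi**2)) = -324/(25*pi**2).
Hence a_5 = (1/3)·(-324/(25*pi**2)) = -108/(25*pi**2).

-108/(25*pi**2)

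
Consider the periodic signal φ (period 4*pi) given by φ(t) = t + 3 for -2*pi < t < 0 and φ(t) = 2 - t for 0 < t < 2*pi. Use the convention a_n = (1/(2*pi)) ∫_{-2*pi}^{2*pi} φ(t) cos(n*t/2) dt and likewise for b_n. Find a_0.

5 - 2*pi

a_0 = (1/(2*pi)) ∫_{-2*pi}^{2*pi} φ(t) dt = (1/(2*pi)) · (2*pi*(5 - 2*pi)) = 5 - 2*pi.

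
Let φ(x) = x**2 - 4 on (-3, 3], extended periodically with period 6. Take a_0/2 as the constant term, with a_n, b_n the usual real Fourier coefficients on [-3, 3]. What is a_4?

a_4 = 1/3 ∫_{-3}^{3} φ(x) cos(4*pi*x/3) dx.
φ is even and cos(4*pi*x/3) is even, so the integrand is even and a_4 = 2/3 ∫_0^{3} φ(x) cos(4*pi*x/3) dx.
Integrating by parts twice (tabular method), an antiderivative of (x**2 - 4) cos(4*pi*x/3) is 3*x**2*sin(4*pi*x/3)/(4*pi) + 9*x*cos(4*pi*x/3)/(8*pi**2) - 3*sin(4*pi*x/3)/pi - 27*sin(4*pi*x/3)/(32*pi**3); evaluating from 0 to 3: ∫_{0}^{3} (x**2 - 4) cos(4*pi*x/3) dx = (27/(8*pi**2)) - (0) = 27/(8*pi**2).
Hence a_4 = (2/3)·(27/(8*pi**2)) = 9/(4*pi**2).

9/(4*pi**2)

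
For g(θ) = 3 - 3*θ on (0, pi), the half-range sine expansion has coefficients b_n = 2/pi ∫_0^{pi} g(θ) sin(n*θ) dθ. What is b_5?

6*(2 - pi)/(5*pi)

b_5 = 2/pi ∫_0^{pi} (3 - 3*θ) sin(5*θ) dθ.
Integrating by parts (boundary term plus one more integral), an antiderivative of (3 - 3*θ) sin(5*θ) is 3*θ*cos(5*θ)/5 - 3*sin(5*θ)/25 - 3*cos(5*θ)/5; evaluating from 0 to pi: ∫_{0}^{pi} (3 - 3*θ) sin(5*θ) dθ = (3/5 - 3*pi/5) - (-3/5) = 6/5 - 3*pi/5.
Hence b_5 = (2/pi)·(6/5 - 3*pi/5) = 6*(2 - pi)/(5*pi).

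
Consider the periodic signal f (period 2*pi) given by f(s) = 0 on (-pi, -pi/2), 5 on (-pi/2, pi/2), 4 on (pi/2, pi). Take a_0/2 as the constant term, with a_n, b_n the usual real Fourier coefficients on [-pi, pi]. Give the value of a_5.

a_5 = 1/pi ∫_{-pi}^{pi} f(s) cos(5*s) ds.
Split the integral at the breakpoints.
∫_{-pi}^{-pi/2} (0) cos(5*s) ds = 0.
Directly, an antiderivative of (5) cos(5*s) is sin(5*s); evaluating from -pi/2 to pi/2: ∫_{-pi/2}^{pi/2} (5) cos(5*s) ds = (1) - (-1) = 2.
Directly, an antiderivative of (4) cos(5*s) is 4*sin(5*s)/5; evaluating from pi/2 to pi: ∫_{pi/2}^{pi} (4) cos(5*s) ds = (0) - (4/5) = -4/5.
Summing the pieces and multiplying by (1/pi) gives a_5 = 6/(5*pi).

6/(5*pi)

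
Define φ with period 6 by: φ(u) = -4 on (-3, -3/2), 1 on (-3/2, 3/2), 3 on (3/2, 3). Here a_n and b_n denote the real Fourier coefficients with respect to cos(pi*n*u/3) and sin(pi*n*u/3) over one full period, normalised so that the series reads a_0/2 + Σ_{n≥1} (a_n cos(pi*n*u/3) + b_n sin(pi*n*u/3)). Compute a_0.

a_0 = 1/3 ∫_{-3}^{3} φ(u) du = 1/3 · (3/2) = 1/2.

1/2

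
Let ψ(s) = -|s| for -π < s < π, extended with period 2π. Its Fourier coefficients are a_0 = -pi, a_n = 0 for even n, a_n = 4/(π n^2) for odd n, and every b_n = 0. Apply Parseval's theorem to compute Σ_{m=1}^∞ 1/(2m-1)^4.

Parseval: a_0^2/2 + Σ a_n^2 = (1/π) ∫_{-π}^{π} ψ(s)^2 ds = 2*pi**2/3.
Subtract a_0^2/2 = pi**2/2: Σ a_n^2 = pi**2/6.
Only odd n contribute, with a_n^2 = 16/(π^2 n^4), so Σ_{m≥1} 1/(2m-1)^4 = π^2·(pi**2/6)/16 = pi**4/96.

pi**4/96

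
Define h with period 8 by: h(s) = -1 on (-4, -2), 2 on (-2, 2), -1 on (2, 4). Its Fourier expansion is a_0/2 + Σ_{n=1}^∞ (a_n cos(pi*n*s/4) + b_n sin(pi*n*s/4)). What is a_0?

1

a_0 = 1/4 ∫_{-4}^{4} h(s) ds = 1/4 · (4) = 1.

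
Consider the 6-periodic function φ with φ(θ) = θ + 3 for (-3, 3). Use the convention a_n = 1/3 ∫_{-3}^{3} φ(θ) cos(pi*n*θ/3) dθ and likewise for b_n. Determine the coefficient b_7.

b_7 = 1/3 ∫_{-3}^{3} φ(θ) sin(7*pi*θ/3) dθ.
Integrating by parts (boundary term plus one more integral), an antiderivative of (θ + 3) sin(7*pi*θ/3) is -3*θ*cos(7*pi*θ/3)/(7*pi) + 9*sin(7*pi*θ/3)/(49*pi**2) - 9*cos(7*pi*θ/3)/(7*pi); evaluating from -3 to 3: ∫_{-3}^{3} (θ + 3) sin(7*pi*θ/3) dθ = (18/(7*pi)) - (0) = 18/(7*pi).
Hence b_7 = (1/3)·(18/(7*pi)) = 6/(7*pi).

6/(7*pi)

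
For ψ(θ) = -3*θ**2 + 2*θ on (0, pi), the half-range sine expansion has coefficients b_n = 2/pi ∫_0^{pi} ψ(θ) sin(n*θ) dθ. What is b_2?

b_2 = 2/pi ∫_0^{pi} (-3*θ**2 + 2*θ) sin(2*θ) dθ.
Integrating by parts twice (tabular method), an antiderivative of (-3*θ**2 + 2*θ) sin(2*θ) is 3*θ**2*cos(2*θ)/2 - 3*θ*sin(2*θ)/2 - θ*cos(2*θ) + sin(2*θ)/2 - 3*cos(2*θ)/4; evaluating from 0 to pi: ∫_{0}^{pi} (-3*θ**2 + 2*θ) sin(2*θ) dθ = (-pi - 3/4 + 3*pi**2/2) - (-3/4) = pi*(-2 + 3*pi)/2.
Hence b_2 = (2/pi)·(pi*(-2 + 3*pi)/2) = -2 + 3*pi.

-2 + 3*pi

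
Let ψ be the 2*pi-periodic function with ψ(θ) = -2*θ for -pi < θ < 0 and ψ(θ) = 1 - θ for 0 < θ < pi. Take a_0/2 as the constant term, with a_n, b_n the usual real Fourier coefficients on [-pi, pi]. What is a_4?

a_4 = 1/pi ∫_{-pi}^{pi} ψ(θ) cos(4*θ) dθ.
Split the integral at the breakpoints.
Integrating by parts (boundary term plus one more integral), an antiderivative of (-2*θ) cos(4*θ) is -θ*sin(4*θ)/2 - cos(4*θ)/8; evaluating from -pi to 0: ∫_{-pi}^{0} (-2*θ) cos(4*θ) dθ = (-1/8) - (-1/8) = 0.
Integrating by parts (boundary term plus one more integral), an antiderivative of (1 - θ) cos(4*θ) is -θ*sin(4*θ)/4 + sin(4*θ)/4 - cos(4*θ)/16; evaluating from 0 to pi: ∫_{0}^{pi} (1 - θ) cos(4*θ) dθ = (-1/16) - (-1/16) = 0.
Summing the pieces and multiplying by (1/pi) gives a_4 = 0.

0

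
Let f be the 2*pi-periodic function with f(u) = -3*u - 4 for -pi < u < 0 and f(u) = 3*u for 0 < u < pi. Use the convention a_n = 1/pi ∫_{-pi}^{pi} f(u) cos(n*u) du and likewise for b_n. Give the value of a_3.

a_3 = 1/pi ∫_{-pi}^{pi} f(u) cos(3*u) du.
Split the integral at the breakpoints.
Integrating by parts (boundary term plus one more integral), an antiderivative of (-3*u - 4) cos(3*u) is -u*sin(3*u) - 4*sin(3*u)/3 - cos(3*u)/3; evaluating from -pi to 0: ∫_{-pi}^{0} (-3*u - 4) cos(3*u) du = (-1/3) - (1/3) = -2/3.
Integrating by parts (boundary term plus one more integral), an antiderivative of (3*u) cos(3*u) is u*sin(3*u) + cos(3*u)/3; evaluating from 0 to pi: ∫_{0}^{pi} (3*u) cos(3*u) du = (-1/3) - (1/3) = -2/3.
Summing the pieces and multiplying by (1/pi) gives a_3 = -4/(3*pi).

-4/(3*pi)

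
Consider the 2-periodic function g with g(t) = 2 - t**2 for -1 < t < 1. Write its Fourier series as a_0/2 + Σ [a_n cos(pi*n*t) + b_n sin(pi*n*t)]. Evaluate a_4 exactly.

-1/(4*pi**2)

a_4 = ∫_{-1}^{1} g(t) cos(4*pi*t) dt.
g is even and cos(4*pi*t) is even, so the integrand is even and a_4 = 2 ∫_0^{1} g(t) cos(4*pi*t) dt.
Integrating by parts twice (tabular method), an antiderivative of (2 - t**2) cos(4*pi*t) is -t**2*sin(4*pi*t)/(4*pi) - t*cos(4*pi*t)/(8*pi**2) + sin(4*pi*t)/(32*pi**3) + sin(4*pi*t)/(2*pi); evaluating from 0 to 1: ∫_{0}^{1} (2 - t**2) cos(4*pi*t) dt = (-1/(8*pi**2)) - (0) = -1/(8*pi**2).
Hence a_4 = 2·(-1/(8*pi**2)) = -1/(4*pi**2).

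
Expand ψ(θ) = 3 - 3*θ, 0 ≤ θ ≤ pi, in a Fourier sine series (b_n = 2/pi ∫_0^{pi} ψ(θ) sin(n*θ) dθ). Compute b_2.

b_2 = 2/pi ∫_0^{pi} (3 - 3*θ) sin(2*θ) dθ.
Integrating by parts (boundary term plus one more integral), an antiderivative of (3 - 3*θ) sin(2*θ) is 3*θ*cos(2*θ)/2 - 3*sin(2*θ)/4 - 3*cos(2*θ)/2; evaluating from 0 to pi: ∫_{0}^{pi} (3 - 3*θ) sin(2*θ) dθ = (-3/2 + 3*pi/2) - (-3/2) = 3*pi/2.
Hence b_2 = (2/pi)·(3*pi/2) = 3.

3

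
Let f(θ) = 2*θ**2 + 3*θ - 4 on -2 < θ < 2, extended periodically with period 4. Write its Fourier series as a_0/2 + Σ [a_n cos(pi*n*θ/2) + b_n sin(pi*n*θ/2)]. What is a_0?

a_0 = 1/2 ∫_{-2}^{2} f(θ) dθ = 1/2 · (-16/3) = -8/3.

-8/3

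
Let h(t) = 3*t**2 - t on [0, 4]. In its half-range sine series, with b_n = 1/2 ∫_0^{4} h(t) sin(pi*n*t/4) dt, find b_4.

-22/pi

b_4 = 1/2 ∫_0^{4} (3*t**2 - t) sin(pi*t) dt.
Integrating by parts twice (tabular method), an antiderivative of (3*t**2 - t) sin(pi*t) is -3*t**2*cos(pi*t)/pi + 6*t*sin(pi*t)/pi**2 + t*cos(pi*t)/pi - sin(pi*t)/pi**2 + 6*cos(pi*t)/pi**3; evaluating from 0 to 4: ∫_{0}^{4} (3*t**2 - t) sin(pi*t) dt = (-44/pi + 6/pi**3) - (6/pi**3) = -44/pi.
Hence b_4 = (1/2)·(-44/pi) = -22/pi.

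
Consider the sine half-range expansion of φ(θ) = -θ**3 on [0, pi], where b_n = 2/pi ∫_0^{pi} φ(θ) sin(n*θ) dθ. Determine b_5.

12/125 - 2*pi**2/5

b_5 = 2/pi ∫_0^{pi} (-θ**3) sin(5*θ) dθ.
Integrating by parts three times (tabular method), an antiderivative of (-θ**3) sin(5*θ) is θ**3*cos(5*θ)/5 - 3*θ**2*sin(5*θ)/25 - 6*θ*cos(5*θ)/125 + 6*sin(5*θ)/625; evaluating from 0 to pi: ∫_{0}^{pi} (-θ**3) sin(5*θ) dθ = (pi*(6 - 25*pi**2)/125) - (0) = pi*(6 - 25*pi**2)/125.
Hence b_5 = (2/pi)·(pi*(6 - 25*pi**2)/125) = 12/125 - 2*pi**2/5.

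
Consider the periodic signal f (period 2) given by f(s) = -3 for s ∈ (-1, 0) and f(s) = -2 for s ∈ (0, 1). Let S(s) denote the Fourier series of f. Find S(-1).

At s = -1 the one-sided limits are f(-1^-) = -2 and f(-1^+) = -3.
By Dirichlet's theorem the series converges to their average, [(-2) + (-3)]/2 = -5/2.

-5/2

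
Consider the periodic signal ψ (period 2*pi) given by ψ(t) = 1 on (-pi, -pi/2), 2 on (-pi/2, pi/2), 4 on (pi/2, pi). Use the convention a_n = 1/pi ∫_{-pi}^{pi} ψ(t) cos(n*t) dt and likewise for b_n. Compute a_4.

0

a_4 = 1/pi ∫_{-pi}^{pi} ψ(t) cos(4*t) dt.
Split the integral at the breakpoints.
Directly, an antiderivative of (1) cos(4*t) is sin(4*t)/4; evaluating from -pi to -pi/2: ∫_{-pi}^{-pi/2} (1) cos(4*t) dt = (0) - (0) = 0.
Directly, an antiderivative of (2) cos(4*t) is sin(4*t)/2; evaluating from -pi/2 to pi/2: ∫_{-pi/2}^{pi/2} (2) cos(4*t) dt = (0) - (0) = 0.
Directly, an antiderivative of (4) cos(4*t) is sin(4*t); evaluating from pi/2 to pi: ∫_{pi/2}^{pi} (4) cos(4*t) dt = (0) - (0) = 0.
Summing the pieces and multiplying by (1/pi) gives a_4 = 0.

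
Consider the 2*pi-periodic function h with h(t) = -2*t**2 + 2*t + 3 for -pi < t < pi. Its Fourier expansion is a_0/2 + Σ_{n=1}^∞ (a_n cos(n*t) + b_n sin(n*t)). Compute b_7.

b_7 = 1/pi ∫_{-pi}^{pi} h(t) sin(7*t) dt.
Integrating by parts twice (tabular method), an antiderivative of (-2*t**2 + 2*t + 3) sin(7*t) is 2*t**2*cos(7*t)/7 - 4*t*sin(7*t)/49 - 2*t*cos(7*t)/7 + 2*sin(7*t)/49 - 151*cos(7*t)/343; evaluating from -pi to pi: ∫_{-pi}^{pi} (-2*t**2 + 2*t + 3) sin(7*t) dt = (-2*pi**2/7 + 151/343 + 2*pi/7) - (-2*pi**2/7 - 2*pi/7 + 151/343) = 4*pi/7.
Hence b_7 = (1/pi)·(4*pi/7) = 4/7.

4/7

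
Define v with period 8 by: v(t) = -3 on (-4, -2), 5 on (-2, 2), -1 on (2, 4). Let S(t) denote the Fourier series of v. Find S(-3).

-3

v is continuous at t = -3 with value -3, so the series converges to -3 there.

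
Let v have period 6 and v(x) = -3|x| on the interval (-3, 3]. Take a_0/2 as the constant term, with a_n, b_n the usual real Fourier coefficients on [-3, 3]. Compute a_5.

a_5 = 1/3 ∫_{-3}^{3} v(x) cos(5*pi*x/3) dx.
v is even and cos(5*pi*x/3) is even, so the integrand is even and a_5 = 2/3 ∫_0^{3} v(x) cos(5*pi*x/3) dx.
Integrating by parts (boundary term plus one more integral), an antiderivative of (-3*x) cos(5*pi*x/3) is -9*x*sin(5*pi*x/3)/(5*pi) - 27*cos(5*pi*x/3)/(25*pi**2); evaluating from 0 to 3: ∫_{0}^{3} (-3*x) cos(5*pi*x/3) dx = (27/(25*pi**2)) - (-27/(25*pi**2)) = 54/(25*pi**2).
Hence a_5 = (2/3)·(54/(25*pi**2)) = 36/(25*pi**2).

36/(25*pi**2)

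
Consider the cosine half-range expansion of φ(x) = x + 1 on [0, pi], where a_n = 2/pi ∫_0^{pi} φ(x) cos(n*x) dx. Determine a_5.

a_5 = 2/pi ∫_0^{pi} (x + 1) cos(5*x) dx.
Integrating by parts (boundary term plus one more integral), an antiderivative of (x + 1) cos(5*x) is x*sin(5*x)/5 + sin(5*x)/5 + cos(5*x)/25; evaluating from 0 to pi: ∫_{0}^{pi} (x + 1) cos(5*x) dx = (-1/25) - (1/25) = -2/25.
Hence a_5 = (2/pi)·(-2/25) = -4/(25*pi).

-4/(25*pi)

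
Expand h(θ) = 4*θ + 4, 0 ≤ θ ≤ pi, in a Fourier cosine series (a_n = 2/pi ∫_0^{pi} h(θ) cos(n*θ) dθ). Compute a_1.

a_1 = 2/pi ∫_0^{pi} (4*θ + 4) cos(θ) dθ.
Integrating by parts (boundary term plus one more integral), an antiderivative of (4*θ + 4) cos(θ) is 4*θ*sin(θ) + 4*sin(θ) + 4*cos(θ); evaluating from 0 to pi: ∫_{0}^{pi} (4*θ + 4) cos(θ) dθ = (-4) - (4) = -8.
Hence a_1 = (2/pi)·(-8) = -16/pi.

-16/pi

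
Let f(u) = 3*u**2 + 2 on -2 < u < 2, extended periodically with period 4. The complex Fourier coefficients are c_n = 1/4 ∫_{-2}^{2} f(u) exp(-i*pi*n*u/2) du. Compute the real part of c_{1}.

-24/pi**2

Since f is real-valued, Re(c_{1}) = 1/4 ∫_{-2}^{2} f(u) cos(pi*u/2) du = a_{1}/2.
f is even and cos(pi*u/2) is even, so the integrand is even: ∫_{-2}^{2} f(u) cos(pi*u/2) du = 2∫_0^{2} f(u) cos(pi*u/2) du.
Integrating by parts twice (tabular method), an antiderivative of (3*u**2 + 2) cos(pi*u/2) is 6*u**2*sin(pi*u/2)/pi + 24*u*cos(pi*u/2)/pi**2 - 48*sin(pi*u/2)/pi**3 + 4*sin(pi*u/2)/pi; evaluating from 0 to 2: ∫_{0}^{2} (3*u**2 + 2) cos(pi*u/2) du = (-48/pi**2) - (0) = -48/pi**2.
So ∫_{-2}^{2} f(u) cos(pi*u/2) du = -96/pi**2.
Hence Re(c_{1}) = (1/4)·(-96/pi**2) = -24/pi**2.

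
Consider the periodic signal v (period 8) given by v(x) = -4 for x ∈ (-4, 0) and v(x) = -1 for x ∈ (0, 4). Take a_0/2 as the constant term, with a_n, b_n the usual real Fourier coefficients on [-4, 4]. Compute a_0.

a_0 = 1/4 ∫_{-4}^{4} v(x) dx = 1/4 · (-20) = -5.

-5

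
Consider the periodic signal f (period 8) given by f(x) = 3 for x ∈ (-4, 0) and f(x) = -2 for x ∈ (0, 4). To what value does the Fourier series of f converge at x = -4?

x = -4 differs from x = 4 by -1 full period(s), and the series is 8-periodic.
At x = 4 the one-sided limits are f(4^-) = -2 and f(4^+) = 3.
By Dirichlet's theorem the series converges to their average, [(-2) + (3)]/2 = 1/2.

1/2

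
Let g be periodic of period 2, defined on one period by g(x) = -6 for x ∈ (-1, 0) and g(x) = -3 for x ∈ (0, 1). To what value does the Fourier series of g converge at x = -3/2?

x = -3/2 differs from x = 1/2 by -1 full period(s), and the series is 2-periodic.
g is continuous at x = 1/2 with value -3, so the series converges to -3 there.

-3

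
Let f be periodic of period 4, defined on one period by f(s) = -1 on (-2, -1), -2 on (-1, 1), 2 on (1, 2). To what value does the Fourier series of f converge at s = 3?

-3/2

s = 3 differs from s = -1 by 1 full period(s), and the series is 4-periodic.
At s = -1 the one-sided limits are f(-1^-) = -1 and f(-1^+) = -2.
By Dirichlet's theorem the series converges to their average, [(-1) + (-2)]/2 = -3/2.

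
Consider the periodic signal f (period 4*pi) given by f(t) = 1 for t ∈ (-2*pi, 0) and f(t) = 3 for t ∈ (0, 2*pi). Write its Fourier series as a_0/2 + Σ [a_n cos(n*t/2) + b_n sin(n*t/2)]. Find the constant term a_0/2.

2

a_0 = (1/(2*pi)) ∫_{-2*pi}^{2*pi} f(t) dt = (1/(2*pi)) · (8*pi) = 4.
So the constant term a_0/2 = 2.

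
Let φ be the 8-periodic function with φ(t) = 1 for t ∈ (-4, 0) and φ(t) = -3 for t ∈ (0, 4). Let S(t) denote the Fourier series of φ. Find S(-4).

At t = -4 the one-sided limits are φ(-4^-) = -3 and φ(-4^+) = 1.
By Dirichlet's theorem the series converges to their average, [(-3) + (1)]/2 = -1.

-1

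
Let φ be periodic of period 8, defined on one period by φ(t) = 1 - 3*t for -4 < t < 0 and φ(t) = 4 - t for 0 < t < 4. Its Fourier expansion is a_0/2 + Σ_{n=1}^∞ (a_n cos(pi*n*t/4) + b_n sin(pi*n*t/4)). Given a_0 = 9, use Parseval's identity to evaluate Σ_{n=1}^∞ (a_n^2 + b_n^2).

Parseval: a_0^2/2 + Σ_{n≥1} (a_n^2+b_n^2) = 1/4 ∫_{-4}^{4} φ(t)^2 dt = 199/3.
Subtract a_0^2/2 = 81/2: Σ (a_n^2+b_n^2) = 155/6.

155/6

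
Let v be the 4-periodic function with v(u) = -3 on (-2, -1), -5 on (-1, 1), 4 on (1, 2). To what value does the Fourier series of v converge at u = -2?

1/2

At u = -2 the one-sided limits are v(-2^-) = 4 and v(-2^+) = -3.
By Dirichlet's theorem the series converges to their average, [(4) + (-3)]/2 = 1/2.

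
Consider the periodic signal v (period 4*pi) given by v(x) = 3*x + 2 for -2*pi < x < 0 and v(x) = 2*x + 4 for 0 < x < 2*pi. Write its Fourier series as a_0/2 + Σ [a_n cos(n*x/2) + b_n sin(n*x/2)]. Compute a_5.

a_5 = (1/(2*pi)) ∫_{-2*pi}^{2*pi} v(x) cos(5*x/2) dx.
Split the integral at the breakpoints.
Integrating by parts (boundary term plus one more integral), an antiderivative of (3*x + 2) cos(5*x/2) is 6*x*sin(5*x/2)/5 + 4*sin(5*x/2)/5 + 12*cos(5*x/2)/25; evaluating from -2*pi to 0: ∫_{-2*pi}^{0} (3*x + 2) cos(5*x/2) dx = (12/25) - (-12/25) = 24/25.
Integrating by parts (boundary term plus one more integral), an antiderivative of (2*x + 4) cos(5*x/2) is 4*x*sin(5*x/2)/5 + 8*sin(5*x/2)/5 + 8*cos(5*x/2)/25; evaluating from 0 to 2*pi: ∫_{0}^{2*pi} (2*x + 4) cos(5*x/2) dx = (-8/25) - (8/25) = -16/25.
Summing the pieces and multiplying by (1/(2*pi)) gives a_5 = 4/(25*pi).

4/(25*pi)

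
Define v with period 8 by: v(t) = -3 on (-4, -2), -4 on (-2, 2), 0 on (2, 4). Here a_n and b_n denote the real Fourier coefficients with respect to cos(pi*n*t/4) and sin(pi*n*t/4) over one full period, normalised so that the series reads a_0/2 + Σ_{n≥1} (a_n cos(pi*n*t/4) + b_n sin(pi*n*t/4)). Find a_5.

a_5 = 1/4 ∫_{-4}^{4} v(t) cos(5*pi*t/4) dt.
Split the integral at the breakpoints.
Directly, an antiderivative of (-3) cos(5*pi*t/4) is -12*sin(5*pi*t/4)/(5*pi); evaluating from -4 to -2: ∫_{-4}^{-2} (-3) cos(5*pi*t/4) dt = (12/(5*pi)) - (0) = 12/(5*pi).
Directly, an antiderivative of (-4) cos(5*pi*t/4) is -16*sin(5*pi*t/4)/(5*pi); evaluating from -2 to 2: ∫_{-2}^{2} (-4) cos(5*pi*t/4) dt = (-16/(5*pi)) - (16/(5*pi)) = -32/(5*pi).
∫_{2}^{4} (0) cos(5*pi*t/4) dt = 0.
Summing the pieces and multiplying by (1/4) gives a_5 = -1/pi.

-1/pi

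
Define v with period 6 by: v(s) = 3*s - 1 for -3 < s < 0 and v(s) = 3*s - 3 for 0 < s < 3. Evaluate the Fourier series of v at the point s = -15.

-2

s = -15 differs from s = -3 by -2 full period(s), and the series is 6-periodic.
At s = -3 the one-sided limits are v(-3^-) = 6 and v(-3^+) = -10.
By Dirichlet's theorem the series converges to their average, [(6) + (-10)]/2 = -2.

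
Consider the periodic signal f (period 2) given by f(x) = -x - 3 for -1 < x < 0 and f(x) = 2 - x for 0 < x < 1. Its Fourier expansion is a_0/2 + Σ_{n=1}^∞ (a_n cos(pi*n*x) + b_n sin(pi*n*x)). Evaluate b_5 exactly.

8/(5*pi)

b_5 = ∫_{-1}^{1} f(x) sin(5*pi*x) dx.
Split the integral at the breakpoints.
Integrating by parts (boundary term plus one more integral), an antiderivative of (-x - 3) sin(5*pi*x) is x*cos(5*pi*x)/(5*pi) - sin(5*pi*x)/(25*pi**2) + 3*cos(5*pi*x)/(5*pi); evaluating from -1 to 0: ∫_{-1}^{0} (-x - 3) sin(5*pi*x) dx = (3/(5*pi)) - (-2/(5*pi)) = 1/pi.
Integrating by parts (boundary term plus one more integral), an antiderivative of (2 - x) sin(5*pi*x) is x*cos(5*pi*x)/(5*pi) - sin(5*pi*x)/(25*pi**2) - 2*cos(5*pi*x)/(5*pi); evaluating from 0 to 1: ∫_{0}^{1} (2 - x) sin(5*pi*x) dx = (1/(5*pi)) - (-2/(5*pi)) = 3/(5*pi).
Summing the pieces gives b_5 = 8/(5*pi).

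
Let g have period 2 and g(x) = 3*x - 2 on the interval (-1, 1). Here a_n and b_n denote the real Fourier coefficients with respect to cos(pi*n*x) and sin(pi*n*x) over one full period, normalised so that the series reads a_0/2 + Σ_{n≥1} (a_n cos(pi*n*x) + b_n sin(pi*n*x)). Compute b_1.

b_1 = ∫_{-1}^{1} g(x) sin(pi*x) dx.
Integrating by parts (boundary term plus one more integral), an antiderivative of (3*x - 2) sin(pi*x) is -3*x*cos(pi*x)/pi + 3*sin(pi*x)/pi**2 + 2*cos(pi*x)/pi; evaluating from -1 to 1: ∫_{-1}^{1} (3*x - 2) sin(pi*x) dx = (1/pi) - (-5/pi) = 6/pi.
Hence b_1 = 6/pi.

6/pi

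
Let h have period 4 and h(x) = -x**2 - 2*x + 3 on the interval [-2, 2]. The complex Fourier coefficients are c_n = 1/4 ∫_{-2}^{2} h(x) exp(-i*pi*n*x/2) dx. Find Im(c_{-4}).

Since h is real-valued, Im(c_{-4}) = -1/4 ∫_{-2}^{2} h(x) sin(-2*pi*x) dx = b_{4}/2.
Integrating by parts twice (tabular method), an antiderivative of (-x**2 - 2*x + 3) sin(-2*pi*x) is -x**2*cos(2*pi*x)/(2*pi) + x*sin(2*pi*x)/(2*pi**2) - x*cos(2*pi*x)/pi + sin(2*pi*x)/(2*pi**2) + cos(2*pi*x)/(4*pi**3) + 3*cos(2*pi*x)/(2*pi); evaluating from -2 to 2: ∫_{-2}^{2} (-x**2 - 2*x + 3) sin(-2*pi*x) dx = ((1 - 10*pi**2)/(4*pi**3)) - ((1 + 6*pi**2)/(4*pi**3)) = -4/pi.
Hence Im(c_{-4}) = (-1/4)·(-4/pi) = 1/pi.

1/pi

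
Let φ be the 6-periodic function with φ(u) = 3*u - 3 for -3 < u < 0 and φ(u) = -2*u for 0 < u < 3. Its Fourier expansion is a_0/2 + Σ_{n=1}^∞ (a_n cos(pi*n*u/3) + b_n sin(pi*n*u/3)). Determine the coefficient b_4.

-3/(4*pi)

b_4 = 1/3 ∫_{-3}^{3} φ(u) sin(4*pi*u/3) du.
Split the integral at the breakpoints.
Integrating by parts (boundary term plus one more integral), an antiderivative of (3*u - 3) sin(4*pi*u/3) is -9*u*cos(4*pi*u/3)/(4*pi) + 27*sin(4*pi*u/3)/(16*pi**2) + 9*cos(4*pi*u/3)/(4*pi); evaluating from -3 to 0: ∫_{-3}^{0} (3*u - 3) sin(4*pi*u/3) du = (9/(4*pi)) - (9/pi) = -27/(4*pi).
Integrating by parts (boundary term plus one more integral), an antiderivative of (-2*u) sin(4*pi*u/3) is 3*u*cos(4*pi*u/3)/(2*pi) - 9*sin(4*pi*u/3)/(8*pi**2); evaluating from 0 to 3: ∫_{0}^{3} (-2*u) sin(4*pi*u/3) du = (9/(2*pi)) - (0) = 9/(2*pi).
Summing the pieces and multiplying by (1/3) gives b_4 = -3/(4*pi).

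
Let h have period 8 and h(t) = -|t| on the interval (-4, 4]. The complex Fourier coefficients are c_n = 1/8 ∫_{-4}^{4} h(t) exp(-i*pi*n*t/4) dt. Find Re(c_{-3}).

8/(9*pi**2)

Since h is real-valued, Re(c_{-3}) = 1/8 ∫_{-4}^{4} h(t) cos(-3*pi*t/4) dt = a_{3}/2.
h is even and cos(-3*pi*t/4) is even, so the integrand is even: ∫_{-4}^{4} h(t) cos(-3*pi*t/4) dt = 2∫_0^{4} h(t) cos(-3*pi*t/4) dt.
Integrating by parts (boundary term plus one more integral), an antiderivative of (-t) cos(-3*pi*t/4) is -4*t*sin(3*pi*t/4)/(3*pi) - 16*cos(3*pi*t/4)/(9*pi**2); evaluating from 0 to 4: ∫_{0}^{4} (-t) cos(-3*pi*t/4) dt = (16/(9*pi**2)) - (-16/(9*pi**2)) = 32/(9*pi**2).
So ∫_{-4}^{4} h(t) cos(-3*pi*t/4) dt = 64/(9*pi**2).
Hence Re(c_{-3}) = (1/8)·(64/(9*pi**2)) = 8/(9*pi**2).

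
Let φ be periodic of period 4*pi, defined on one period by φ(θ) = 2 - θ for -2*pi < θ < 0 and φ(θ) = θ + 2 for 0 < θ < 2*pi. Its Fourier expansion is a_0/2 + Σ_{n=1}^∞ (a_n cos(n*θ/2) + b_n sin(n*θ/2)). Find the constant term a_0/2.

a_0 = (1/(2*pi)) ∫_{-2*pi}^{2*pi} φ(θ) dθ = (1/(2*pi)) · (4*pi*(2 + pi)) = 4 + 2*pi.
So the constant term a_0/2 = 2 + pi.

2 + pi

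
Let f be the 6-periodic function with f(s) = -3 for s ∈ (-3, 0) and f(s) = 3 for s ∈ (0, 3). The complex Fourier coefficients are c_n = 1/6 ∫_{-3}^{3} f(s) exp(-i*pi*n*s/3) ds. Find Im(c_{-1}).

6/pi

Since f is real-valued, Im(c_{-1}) = -1/6 ∫_{-3}^{3} f(s) sin(-pi*s/3) ds = b_{1}/2.
f is odd and sin(-pi*s/3) is odd, so the integrand is even: ∫_{-3}^{3} f(s) sin(-pi*s/3) ds = 2∫_0^{3} f(s) sin(-pi*s/3) ds.
Directly, an antiderivative of (3) sin(-pi*s/3) is 9*cos(pi*s/3)/pi; evaluating from 0 to 3: ∫_{0}^{3} (3) sin(-pi*s/3) ds = (-9/pi) - (9/pi) = -18/pi.
So ∫_{-3}^{3} f(s) sin(-pi*s/3) ds = -36/pi.
Hence Im(c_{-1}) = (-1/6)·(-36/pi) = 6/pi.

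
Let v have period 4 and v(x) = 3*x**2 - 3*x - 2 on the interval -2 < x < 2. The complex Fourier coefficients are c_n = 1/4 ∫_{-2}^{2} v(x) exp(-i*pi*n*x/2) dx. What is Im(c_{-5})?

-6/(5*pi)

Since v is real-valued, Im(c_{-5}) = -1/4 ∫_{-2}^{2} v(x) sin(-5*pi*x/2) dx = b_{5}/2.
Integrating by parts twice (tabular method), an antiderivative of (3*x**2 - 3*x - 2) sin(-5*pi*x/2) is 6*x**2*cos(5*pi*x/2)/(5*pi) - 24*x*sin(5*pi*x/2)/(25*pi**2) - 6*x*cos(5*pi*x/2)/(5*pi) + 12*sin(5*pi*x/2)/(25*pi**2) - 4*cos(5*pi*x/2)/(5*pi) - 48*cos(5*pi*x/2)/(125*pi**3); evaluating from -2 to 2: ∫_{-2}^{2} (3*x**2 - 3*x - 2) sin(-5*pi*x/2) dx = (8*(6 - 25*pi**2)/(125*pi**3)) - (16*(3 - 50*pi**2)/(125*pi**3)) = 24/(5*pi).
Hence Im(c_{-5}) = (-1/4)·(24/(5*pi)) = -6/(5*pi).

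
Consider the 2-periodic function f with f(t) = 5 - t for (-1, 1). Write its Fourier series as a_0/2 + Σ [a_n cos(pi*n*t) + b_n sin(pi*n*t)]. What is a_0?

a_0 = ∫_{-1}^{1} f(t) dt = 10.

10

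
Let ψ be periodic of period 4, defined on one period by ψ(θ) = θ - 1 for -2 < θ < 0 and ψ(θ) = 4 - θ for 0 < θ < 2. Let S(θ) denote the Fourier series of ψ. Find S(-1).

-2

ψ is continuous at θ = -1 with value -2, so the series converges to -2 there.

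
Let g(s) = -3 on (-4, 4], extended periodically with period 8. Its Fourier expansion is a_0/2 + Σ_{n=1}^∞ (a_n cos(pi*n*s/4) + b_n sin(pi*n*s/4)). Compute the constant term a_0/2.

a_0 = 1/4 ∫_{-4}^{4} g(s) ds = 1/4 · (-24) = -6.
So the constant term a_0/2 = -3.

-3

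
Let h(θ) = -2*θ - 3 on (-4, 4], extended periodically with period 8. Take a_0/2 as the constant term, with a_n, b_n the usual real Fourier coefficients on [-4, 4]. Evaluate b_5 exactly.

-16/(5*pi)

b_5 = 1/4 ∫_{-4}^{4} h(θ) sin(5*pi*θ/4) dθ.
Integrating by parts (boundary term plus one more integral), an antiderivative of (-2*θ - 3) sin(5*pi*θ/4) is 8*θ*cos(5*pi*θ/4)/(5*pi) - 32*sin(5*pi*θ/4)/(25*pi**2) + 12*cos(5*pi*θ/4)/(5*pi); evaluating from -4 to 4: ∫_{-4}^{4} (-2*θ - 3) sin(5*pi*θ/4) dθ = (-44/(5*pi)) - (4/pi) = -64/(5*pi).
Hence b_5 = (1/4)·(-64/(5*pi)) = -16/(5*pi).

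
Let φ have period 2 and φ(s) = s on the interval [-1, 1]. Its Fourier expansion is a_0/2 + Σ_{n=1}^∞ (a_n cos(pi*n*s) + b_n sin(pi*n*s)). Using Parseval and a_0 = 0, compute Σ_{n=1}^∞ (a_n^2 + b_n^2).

Parseval: a_0^2/2 + Σ_{n≥1} (a_n^2+b_n^2) = ∫_{-1}^{1} φ(s)^2 ds = 2/3.
Subtract a_0^2/2 = 0: Σ (a_n^2+b_n^2) = 2/3.

2/3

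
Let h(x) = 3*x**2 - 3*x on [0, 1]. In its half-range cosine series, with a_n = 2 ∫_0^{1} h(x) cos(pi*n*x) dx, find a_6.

a_6 = 2 ∫_0^{1} (3*x**2 - 3*x) cos(6*pi*x) dx.
Integrating by parts twice (tabular method), an antiderivative of (3*x**2 - 3*x) cos(6*pi*x) is x**2*sin(6*pi*x)/(2*pi) - x*sin(6*pi*x)/(2*pi) + x*cos(6*pi*x)/(6*pi**2) - sin(6*pi*x)/(36*pi**3) - cos(6*pi*x)/(12*pi**2); evaluating from 0 to 1: ∫_{0}^{1} (3*x**2 - 3*x) cos(6*pi*x) dx = (1/(12*pi**2)) - (-1/(12*pi**2)) = 1/(6*pi**2).
Hence a_6 = 2·(1/(6*pi**2)) = 1/(3*pi**2).

1/(3*pi**2)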